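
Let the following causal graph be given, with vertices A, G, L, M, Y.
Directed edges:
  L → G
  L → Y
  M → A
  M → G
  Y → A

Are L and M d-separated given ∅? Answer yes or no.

Bayes-Ball from L | ∅ reaches {A,G,Y}.
M ∉ reach(L|∅) ⇒ L ⊥ M | ∅.

Yes — L ⊥ M | ∅.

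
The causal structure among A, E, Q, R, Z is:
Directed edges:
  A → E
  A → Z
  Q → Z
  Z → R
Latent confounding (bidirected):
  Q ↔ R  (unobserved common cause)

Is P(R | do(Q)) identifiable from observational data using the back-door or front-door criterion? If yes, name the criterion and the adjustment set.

P(R|do(Q)): frontdoor, adjust for {Z}.

desc(Q)\{Q}={R,Z}; candidates ⊆ {A,E}.
Q↔R: latent back-door arc(s) into Q.
size 0: {}; under {} Q still reaches {R} ∋ R.
size 1: {A}, {E}; under {A} Q still reaches {R} ∋ R.
size 2: {A,E}; under {A,E} Q still reaches {R} ∋ R.
Q↔R cannot be blocked by any observed set — no back-door set.
{Z}: (i) intercepts every directed Q→R path; (ii) no back-door Q→{Z}; (iii) {Q} blocks every back-door {Z}→R. Front-door holds.
P(R|do(Q)) = Σ_{Z} P(Z|Q) Σ_{Q'} P(R|Z,Q')P(Q').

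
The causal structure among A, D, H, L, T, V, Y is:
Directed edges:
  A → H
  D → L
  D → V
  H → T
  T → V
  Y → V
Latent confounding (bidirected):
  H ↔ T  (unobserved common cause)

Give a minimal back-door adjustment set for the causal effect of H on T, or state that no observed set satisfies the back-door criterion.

H→T: no observed back-door set.

desc(H)\{H}={T,V}; candidates ⊆ {A,D,L,Y}.
H↔T: latent back-door arc(s) into H.
size 0: {}; under {} H still reaches {A,T,V} ∋ T.
size 1: {A}, {D}, {L} …(+1); under {A} H still reaches {T,V} ∋ T.
size 2: {A,D}, {A,L}, {A,Y} …(+3); under {A,D} H still reaches {T,V} ∋ T.
H↔T cannot be blocked by any observed set — no back-door set.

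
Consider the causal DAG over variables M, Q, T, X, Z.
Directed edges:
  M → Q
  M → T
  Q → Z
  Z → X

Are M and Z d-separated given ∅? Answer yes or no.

Bayes-Ball from M | ∅ reaches {Q,T,X,Z}.
Z ∈ reach(M|∅) ⇒ M ⊥̸ Z | ∅.

No — M and Z are d-connected given ∅.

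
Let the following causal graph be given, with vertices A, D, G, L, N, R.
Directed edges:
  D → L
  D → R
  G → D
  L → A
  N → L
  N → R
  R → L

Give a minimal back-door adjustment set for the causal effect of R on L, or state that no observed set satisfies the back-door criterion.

desc(R)\{R}={A,L}; candidates ⊆ {D,G,N}.
size 0: {}; under {} R still reaches {A,D,G,L,N} ∋ L.
size 1: {D}, {G}, {N}; under {D} R still reaches {A,L,N} ∋ L.
{D,N}: R⊥L given {D,N} in G with R→· removed — back-door holds.

R→L: minimal back-door set {D, N}.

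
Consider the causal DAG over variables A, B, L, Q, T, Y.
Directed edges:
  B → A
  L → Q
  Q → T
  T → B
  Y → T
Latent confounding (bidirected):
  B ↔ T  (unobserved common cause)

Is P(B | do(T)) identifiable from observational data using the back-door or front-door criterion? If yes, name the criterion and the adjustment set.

P(B|do(T)): not identifiable (no BD/FD set).

desc(T)\{T}={A,B}; candidates ⊆ {L,Q,Y}.
T↔B: latent back-door arc(s) into T.
size 0: {}; under {} T still reaches {A,B,L,Q,Y} ∋ B.
size 1: {L}, {Q}, {Y}; under {L} T still reaches {A,B,Q,Y} ∋ B.
size 2: {L,Q}, {L,Y}, {Q,Y}; under {L,Q} T still reaches {A,B,Y} ∋ B.
T↔B cannot be blocked by any observed set — no back-door set.
No mediator lies on a directed T→…→B path.
Neither criterion identifies P(B|do(T)) in this graph.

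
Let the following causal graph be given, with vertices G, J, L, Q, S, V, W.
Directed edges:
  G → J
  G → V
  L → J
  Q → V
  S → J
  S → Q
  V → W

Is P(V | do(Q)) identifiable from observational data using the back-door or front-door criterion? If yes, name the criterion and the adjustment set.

P(V|do(Q)): backdoor, adjust for ∅.

desc(Q)\{Q}={V,W}; candidates ⊆ {G,J,L,S}.
∅: Q⊥V given ∅ in G with Q→· removed — back-door holds.
P(V|do(Q)) = P(V|Q) — no adjustment needed.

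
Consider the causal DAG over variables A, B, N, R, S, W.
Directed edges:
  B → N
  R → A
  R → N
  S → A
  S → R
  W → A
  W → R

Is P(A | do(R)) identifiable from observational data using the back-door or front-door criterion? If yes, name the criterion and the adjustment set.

desc(R)\{R}={A,N}; candidates ⊆ {B,S,W}.
size 0: {}; under {} R still reaches {A,S,W} ∋ A.
size 1: {B}, {S}, {W}; under {B} R still reaches {A,S,W} ∋ A.
{S,W}: R⊥A given {S,W} in G with R→· removed — back-door holds.
P(A|do(R)) = Σ_{S,W} P(A|R,S,W)·P(S,W).

P(A|do(R)): backdoor, adjust for {S, W}.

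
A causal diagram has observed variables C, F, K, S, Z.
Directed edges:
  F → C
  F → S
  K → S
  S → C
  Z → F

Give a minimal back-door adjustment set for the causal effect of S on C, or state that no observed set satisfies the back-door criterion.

desc(S)\{S}={C}; candidates ⊆ {F,K,Z}.
size 0: {}; under {} S still reaches {C,F,K,Z} ∋ C.
{F}: S⊥C given {F} in G with S→· removed — back-door holds.

S→C: minimal back-door set {F}.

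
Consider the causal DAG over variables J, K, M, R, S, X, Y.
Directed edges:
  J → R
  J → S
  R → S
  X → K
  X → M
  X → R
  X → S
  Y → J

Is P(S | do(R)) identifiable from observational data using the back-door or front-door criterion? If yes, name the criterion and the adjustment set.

desc(R)\{R}={S}; candidates ⊆ {J,K,M,X,Y}.
size 0: {}; under {} R still reaches {J,K,M,S,X,Y} ∋ S.
size 1: {J}, {K}, {M} …(+2); under {J} R still reaches {K,M,S,X} ∋ S.
{J,X}: R⊥S given {J,X} in G with R→· removed — back-door holds.
P(S|do(R)) = Σ_{J,X} P(S|R,J,X)·P(J,X).

P(S|do(R)): backdoor, adjust for {J, X}.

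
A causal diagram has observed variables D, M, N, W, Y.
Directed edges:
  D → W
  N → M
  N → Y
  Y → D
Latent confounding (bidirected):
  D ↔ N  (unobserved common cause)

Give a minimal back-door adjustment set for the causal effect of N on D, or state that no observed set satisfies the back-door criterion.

desc(N)\{N}={D,M,W,Y}; candidates ⊆ {—}.
N↔D: latent back-door arc(s) into N.
size 0: {}; under {} N still reaches {D,W} ∋ D.
N↔D cannot be blocked by any observed set — no back-door set.

N→D: no observed back-door set.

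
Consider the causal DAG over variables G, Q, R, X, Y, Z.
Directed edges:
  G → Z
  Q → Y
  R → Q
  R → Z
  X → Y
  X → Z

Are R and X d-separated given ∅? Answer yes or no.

Yes — R ⊥ X | ∅.

Bayes-Ball from R | ∅ reaches {Q,Y,Z}.
X ∉ reach(R|∅) ⇒ R ⊥ X | ∅.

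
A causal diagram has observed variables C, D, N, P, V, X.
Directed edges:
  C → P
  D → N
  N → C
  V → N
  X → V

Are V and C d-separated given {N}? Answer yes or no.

Yes — V ⊥ C | {N}.

Bayes-Ball from V | {N} reaches {D,X}.
C ∉ reach(V|{N}) ⇒ V ⊥ C | {N}.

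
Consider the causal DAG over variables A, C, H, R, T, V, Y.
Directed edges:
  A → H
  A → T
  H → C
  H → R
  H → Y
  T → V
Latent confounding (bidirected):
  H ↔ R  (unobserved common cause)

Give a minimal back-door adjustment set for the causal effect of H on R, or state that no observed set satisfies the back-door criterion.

desc(H)\{H}={C,R,Y}; candidates ⊆ {A,T,V}.
H↔R: latent back-door arc(s) into H.
size 0: {}; under {} H still reaches {A,R,T,V} ∋ R.
size 1: {A}, {T}, {V}; under {A} H still reaches {R} ∋ R.
size 2: {A,T}, {A,V}, {T,V}; under {A,T} H still reaches {R} ∋ R.
H↔R cannot be blocked by any observed set — no back-door set.

H→R: no observed back-door set.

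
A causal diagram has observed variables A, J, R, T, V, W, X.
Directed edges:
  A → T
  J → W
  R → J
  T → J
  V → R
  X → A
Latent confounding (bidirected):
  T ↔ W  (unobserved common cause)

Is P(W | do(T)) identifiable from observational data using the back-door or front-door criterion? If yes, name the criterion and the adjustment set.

P(W|do(T)): frontdoor, adjust for {J}.

desc(T)\{T}={J,W}; candidates ⊆ {A,R,V,X}.
T↔W: latent back-door arc(s) into T.
size 0: {}; under {} T still reaches {A,W,X} ∋ W.
size 1: {A}, {R}, {V} …(+1); under {A} T still reaches {W} ∋ W.
size 2: {A,R}, {A,V}, {A,X} …(+3); under {A,R} T still reaches {W} ∋ W.
T↔W cannot be blocked by any observed set — no back-door set.
{J}: (i) intercepts every directed T→W path; (ii) no back-door T→{J}; (iii) {T} blocks every back-door {J}→W. Front-door holds.
P(W|do(T)) = Σ_{J} P(J|T) Σ_{T'} P(W|J,T')P(T').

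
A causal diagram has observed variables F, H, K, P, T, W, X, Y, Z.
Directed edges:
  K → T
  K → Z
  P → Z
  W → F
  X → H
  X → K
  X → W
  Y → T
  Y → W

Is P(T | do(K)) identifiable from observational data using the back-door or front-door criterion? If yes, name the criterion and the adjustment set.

P(T|do(K)): backdoor, adjust for ∅.

desc(K)\{K}={T,Z}; candidates ⊆ {F,H,P,W,X,Y}.
∅: K⊥T given ∅ in G with K→· removed — back-door holds.
P(T|do(K)) = P(T|K) — no adjustment needed.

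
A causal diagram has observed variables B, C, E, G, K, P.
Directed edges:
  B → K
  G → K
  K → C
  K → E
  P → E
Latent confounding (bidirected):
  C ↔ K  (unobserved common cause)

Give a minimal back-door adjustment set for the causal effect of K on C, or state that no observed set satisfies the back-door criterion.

K→C: no observed back-door set.

desc(K)\{K}={C,E}; candidates ⊆ {B,G,P}.
K↔C: latent back-door arc(s) into K.
size 0: {}; under {} K still reaches {B,C,G} ∋ C.
size 1: {B}, {G}, {P}; under {B} K still reaches {C,G} ∋ C.
size 2: {B,G}, {B,P}, {G,P}; under {B,G} K still reaches {C} ∋ C.
K↔C cannot be blocked by any observed set — no back-door set.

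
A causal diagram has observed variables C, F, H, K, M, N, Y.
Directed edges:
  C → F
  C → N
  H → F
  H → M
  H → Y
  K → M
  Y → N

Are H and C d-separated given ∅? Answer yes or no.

Bayes-Ball from H | ∅ reaches {F,M,N,Y}.
C ∉ reach(H|∅) ⇒ H ⊥ C | ∅.

Yes — H ⊥ C | ∅.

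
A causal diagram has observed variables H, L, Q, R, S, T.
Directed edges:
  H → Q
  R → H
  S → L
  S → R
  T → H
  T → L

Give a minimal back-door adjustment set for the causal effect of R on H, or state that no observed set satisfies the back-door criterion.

desc(R)\{R}={H,Q}; candidates ⊆ {L,S,T}.
∅: R⊥H given ∅ in G with R→· removed — back-door holds.

R→H: minimal back-door set ∅.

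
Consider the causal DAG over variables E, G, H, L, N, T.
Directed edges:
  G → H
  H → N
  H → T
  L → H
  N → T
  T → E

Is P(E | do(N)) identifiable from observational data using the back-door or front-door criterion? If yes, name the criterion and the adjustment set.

P(E|do(N)): backdoor, adjust for {H}.

desc(N)\{N}={E,T}; candidates ⊆ {G,H,L}.
size 0: {}; under {} N still reaches {E,G,H,L,T} ∋ E.
{H}: N⊥E given {H} in G with N→· removed — back-door holds.
P(E|do(N)) = Σ_{H} P(E|N,H)·P(H).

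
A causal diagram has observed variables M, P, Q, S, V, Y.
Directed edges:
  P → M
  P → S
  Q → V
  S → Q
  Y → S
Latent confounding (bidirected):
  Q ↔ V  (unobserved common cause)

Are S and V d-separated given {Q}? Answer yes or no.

Bayes-Ball from S | {Q} reaches {M,P,V,Y}.
V ∈ reach(S|{Q}) ⇒ S ⊥̸ V | {Q}.

No — S and V are d-connected given {Q}.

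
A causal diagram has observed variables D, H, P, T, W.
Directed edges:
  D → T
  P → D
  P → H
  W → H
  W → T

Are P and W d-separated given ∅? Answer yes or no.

Yes — P ⊥ W | ∅.

Bayes-Ball from P | ∅ reaches {D,H,T}.
W ∉ reach(P|∅) ⇒ P ⊥ W | ∅.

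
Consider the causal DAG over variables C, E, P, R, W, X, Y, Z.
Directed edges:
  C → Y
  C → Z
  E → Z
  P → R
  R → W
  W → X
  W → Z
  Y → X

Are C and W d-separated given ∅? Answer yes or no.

Yes — C ⊥ W | ∅.

Bayes-Ball from C | ∅ reaches {X,Y,Z}.
W ∉ reach(C|∅) ⇒ C ⊥ W | ∅.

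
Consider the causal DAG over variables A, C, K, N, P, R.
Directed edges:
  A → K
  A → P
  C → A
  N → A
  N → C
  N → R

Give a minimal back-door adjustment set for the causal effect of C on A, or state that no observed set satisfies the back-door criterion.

desc(C)\{C}={A,K,P}; candidates ⊆ {N,R}.
size 0: {}; under {} C still reaches {A,K,N,P,R} ∋ A.
{N}: C⊥A given {N} in G with C→· removed — back-door holds.

C→A: minimal back-door set {N}.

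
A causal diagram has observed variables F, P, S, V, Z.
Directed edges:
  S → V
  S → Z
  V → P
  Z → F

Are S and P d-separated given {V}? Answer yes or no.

Bayes-Ball from S | {V} reaches {F,Z}.
P ∉ reach(S|{V}) ⇒ S ⊥ P | {V}.

Yes — S ⊥ P | {V}.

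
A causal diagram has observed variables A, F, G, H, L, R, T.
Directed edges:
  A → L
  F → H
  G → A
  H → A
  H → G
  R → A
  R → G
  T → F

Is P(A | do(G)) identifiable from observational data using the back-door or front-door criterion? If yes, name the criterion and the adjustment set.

desc(G)\{G}={A,L}; candidates ⊆ {F,H,R,T}.
size 0: {}; under {} G still reaches {A,F,H,L,R,T} ∋ A.
size 1: {F}, {H}, {R} …(+1); under {F} G still reaches {A,H,L,R} ∋ A.
{H,R}: G⊥A given {H,R} in G with G→· removed — back-door holds.
P(A|do(G)) = Σ_{H,R} P(A|G,H,R)·P(H,R).

P(A|do(G)): backdoor, adjust for {H, R}.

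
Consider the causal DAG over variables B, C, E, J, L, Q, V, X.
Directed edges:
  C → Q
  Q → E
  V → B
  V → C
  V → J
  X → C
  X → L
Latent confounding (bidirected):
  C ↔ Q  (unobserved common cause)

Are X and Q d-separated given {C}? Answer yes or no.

Bayes-Ball from X | {C} reaches {B,E,J,L,Q,V}.
Q ∈ reach(X|{C}) ⇒ X ⊥̸ Q | {C}.

No — X and Q are d-connected given {C}.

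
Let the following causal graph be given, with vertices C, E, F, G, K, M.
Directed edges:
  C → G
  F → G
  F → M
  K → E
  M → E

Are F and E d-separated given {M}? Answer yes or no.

Bayes-Ball from F | {M} reaches {G}.
E ∉ reach(F|{M}) ⇒ F ⊥ E | {M}.

Yes — F ⊥ E | {M}.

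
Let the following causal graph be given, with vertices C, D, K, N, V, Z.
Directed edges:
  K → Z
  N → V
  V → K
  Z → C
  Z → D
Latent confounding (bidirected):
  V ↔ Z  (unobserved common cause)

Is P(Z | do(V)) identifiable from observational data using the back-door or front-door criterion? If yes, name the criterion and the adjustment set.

desc(V)\{V}={C,D,K,Z}; candidates ⊆ {N}.
V↔Z: latent back-door arc(s) into V.
size 0: {}; under {} V still reaches {C,D,N,Z} ∋ Z.
size 1: {N}; under {N} V still reaches {C,D,Z} ∋ Z.
V↔Z cannot be blocked by any observed set — no back-door set.
{K}: (i) intercepts every directed V→Z path; (ii) no back-door V→{K}; (iii) {V} blocks every back-door {K}→Z. Front-door holds.
P(Z|do(V)) = Σ_{K} P(K|V) Σ_{V'} P(Z|K,V')P(V').

P(Z|do(V)): frontdoor, adjust for {K}.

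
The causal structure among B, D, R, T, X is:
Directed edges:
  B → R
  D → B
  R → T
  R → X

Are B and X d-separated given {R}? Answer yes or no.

Bayes-Ball from B | {R} reaches {D}.
X ∉ reach(B|{R}) ⇒ B ⊥ X | {R}.

Yes — B ⊥ X | {R}.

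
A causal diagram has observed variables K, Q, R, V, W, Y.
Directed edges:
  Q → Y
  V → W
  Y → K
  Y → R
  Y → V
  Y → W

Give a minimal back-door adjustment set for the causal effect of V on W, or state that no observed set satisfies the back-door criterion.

V→W: minimal back-door set {Y}.

desc(V)\{V}={W}; candidates ⊆ {K,Q,R,Y}.
size 0: {}; under {} V still reaches {K,Q,R,W,Y} ∋ W.
{Y}: V⊥W given {Y} in G with V→· removed — back-door holds.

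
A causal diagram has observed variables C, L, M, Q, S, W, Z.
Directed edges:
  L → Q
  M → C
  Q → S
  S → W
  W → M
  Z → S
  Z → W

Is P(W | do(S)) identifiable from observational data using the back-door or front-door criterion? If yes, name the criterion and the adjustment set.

desc(S)\{S}={C,M,W}; candidates ⊆ {L,Q,Z}.
size 0: {}; under {} S still reaches {C,L,M,Q,W,Z} ∋ W.
{Z}: S⊥W given {Z} in G with S→· removed — back-door holds.
P(W|do(S)) = Σ_{Z} P(W|S,Z)·P(Z).

P(W|do(S)): backdoor, adjust for {Z}.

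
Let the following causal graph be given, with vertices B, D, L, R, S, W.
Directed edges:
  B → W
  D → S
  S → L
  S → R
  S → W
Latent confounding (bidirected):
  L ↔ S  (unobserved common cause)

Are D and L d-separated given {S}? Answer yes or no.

No — D and L are d-connected given {S}.

Bayes-Ball from D | {S} reaches {L}.
L ∈ reach(D|{S}) ⇒ D ⊥̸ L | {S}.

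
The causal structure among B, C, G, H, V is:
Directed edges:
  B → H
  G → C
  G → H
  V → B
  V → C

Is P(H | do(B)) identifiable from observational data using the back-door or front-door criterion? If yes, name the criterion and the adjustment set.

P(H|do(B)): backdoor, adjust for ∅.

desc(B)\{B}={H}; candidates ⊆ {C,G,V}.
∅: B⊥H given ∅ in G with B→· removed — back-door holds.
P(H|do(B)) = P(H|B) — no adjustment needed.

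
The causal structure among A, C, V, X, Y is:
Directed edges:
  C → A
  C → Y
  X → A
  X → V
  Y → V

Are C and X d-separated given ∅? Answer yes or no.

Yes — C ⊥ X | ∅.

Bayes-Ball from C | ∅ reaches {A,V,Y}.
X ∉ reach(C|∅) ⇒ C ⊥ X | ∅.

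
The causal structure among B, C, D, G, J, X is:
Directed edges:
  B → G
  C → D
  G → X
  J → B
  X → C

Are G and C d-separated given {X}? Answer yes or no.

Yes — G ⊥ C | {X}.

Bayes-Ball from G | {X} reaches {B,J}.
C ∉ reach(G|{X}) ⇒ G ⊥ C | {X}.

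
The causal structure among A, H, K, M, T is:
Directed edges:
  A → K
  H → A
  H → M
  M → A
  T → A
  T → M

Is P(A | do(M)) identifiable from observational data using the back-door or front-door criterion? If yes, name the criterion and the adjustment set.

desc(M)\{M}={A,K}; candidates ⊆ {H,T}.
size 0: {}; under {} M still reaches {A,H,K,T} ∋ A.
size 1: {H}, {T}; under {H} M still reaches {A,K,T} ∋ A.
{H,T}: M⊥A given {H,T} in G with M→· removed — back-door holds.
P(A|do(M)) = Σ_{H,T} P(A|M,H,T)·P(H,T).

P(A|do(M)): backdoor, adjust for {H, T}.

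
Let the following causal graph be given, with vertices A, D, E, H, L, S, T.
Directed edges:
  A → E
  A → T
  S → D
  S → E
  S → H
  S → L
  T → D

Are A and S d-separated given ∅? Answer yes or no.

Yes — A ⊥ S | ∅.

Bayes-Ball from A | ∅ reaches {D,E,T}.
S ∉ reach(A|∅) ⇒ A ⊥ S | ∅.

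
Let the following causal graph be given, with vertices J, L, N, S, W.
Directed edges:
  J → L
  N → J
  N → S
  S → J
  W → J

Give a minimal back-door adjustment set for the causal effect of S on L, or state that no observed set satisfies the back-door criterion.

S→L: minimal back-door set {N}.

desc(S)\{S}={J,L}; candidates ⊆ {N,W}.
size 0: {}; under {} S still reaches {J,L,N} ∋ L.
{N}: S⊥L given {N} in G with S→· removed — back-door holds.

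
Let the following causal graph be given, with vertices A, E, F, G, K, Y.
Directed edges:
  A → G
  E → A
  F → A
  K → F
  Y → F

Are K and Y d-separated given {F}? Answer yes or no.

No — K and Y are d-connected given {F}.

Bayes-Ball from K | {F} reaches {Y}.
Y ∈ reach(K|{F}) ⇒ K ⊥̸ Y | {F}.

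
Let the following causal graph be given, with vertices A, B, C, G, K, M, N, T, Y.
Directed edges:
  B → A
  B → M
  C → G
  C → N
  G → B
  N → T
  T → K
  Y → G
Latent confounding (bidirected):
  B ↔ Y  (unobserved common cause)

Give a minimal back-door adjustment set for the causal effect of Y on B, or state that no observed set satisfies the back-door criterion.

Y→B: no observed back-door set.

desc(Y)\{Y}={A,B,G,M}; candidates ⊆ {C,K,N,T}.
Y↔B: latent back-door arc(s) into Y.
size 0: {}; under {} Y still reaches {A,B,M} ∋ B.
size 1: {C}, {K}, {N} …(+1); under {C} Y still reaches {A,B,M} ∋ B.
size 2: {C,K}, {C,N}, {C,T} …(+3); under {C,K} Y still reaches {A,B,M} ∋ B.
Y↔B cannot be blocked by any observed set — no back-door set.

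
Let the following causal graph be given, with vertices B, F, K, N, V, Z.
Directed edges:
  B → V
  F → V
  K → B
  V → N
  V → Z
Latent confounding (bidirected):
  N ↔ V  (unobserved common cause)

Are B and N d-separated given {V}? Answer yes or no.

Bayes-Ball from B | {V} reaches {F,K,N}.
N ∈ reach(B|{V}) ⇒ B ⊥̸ N | {V}.

No — B and N are d-connected given {V}.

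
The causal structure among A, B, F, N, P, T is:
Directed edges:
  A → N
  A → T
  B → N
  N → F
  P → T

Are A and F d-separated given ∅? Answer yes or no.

Bayes-Ball from A | ∅ reaches {F,N,T}.
F ∈ reach(A|∅) ⇒ A ⊥̸ F | ∅.

No — A and F are d-connected given ∅.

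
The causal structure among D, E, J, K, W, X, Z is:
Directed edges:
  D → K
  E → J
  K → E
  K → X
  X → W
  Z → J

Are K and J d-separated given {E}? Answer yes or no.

Yes — K ⊥ J | {E}.

Bayes-Ball from K | {E} reaches {D,W,X}.
J ∉ reach(K|{E}) ⇒ K ⊥ J | {E}.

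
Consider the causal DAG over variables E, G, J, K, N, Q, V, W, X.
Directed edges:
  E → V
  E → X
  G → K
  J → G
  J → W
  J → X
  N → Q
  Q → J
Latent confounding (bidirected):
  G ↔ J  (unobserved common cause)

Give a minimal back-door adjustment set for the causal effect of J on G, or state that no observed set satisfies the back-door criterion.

J→G: no observed back-door set.

desc(J)\{J}={G,K,W,X}; candidates ⊆ {E,N,Q,V}.
J↔G: latent back-door arc(s) into J.
size 0: {}; under {} J still reaches {G,K,N,Q} ∋ G.
size 1: {E}, {N}, {Q} …(+1); under {E} J still reaches {G,K,N,Q} ∋ G.
size 2: {E,N}, {E,Q}, {E,V} …(+3); under {E,N} J still reaches {G,K,Q} ∋ G.
J↔G cannot be blocked by any observed set — no back-door set.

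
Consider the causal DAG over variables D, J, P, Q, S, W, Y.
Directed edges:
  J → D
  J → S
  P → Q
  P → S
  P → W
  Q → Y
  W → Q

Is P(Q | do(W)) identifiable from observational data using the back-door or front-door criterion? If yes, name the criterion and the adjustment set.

P(Q|do(W)): backdoor, adjust for {P}.

desc(W)\{W}={Q,Y}; candidates ⊆ {D,J,P,S}.
size 0: {}; under {} W still reaches {P,Q,S,Y} ∋ Q.
{P}: W⊥Q given {P} in G with W→· removed — back-door holds.
P(Q|do(W)) = Σ_{P} P(Q|W,P)·P(P).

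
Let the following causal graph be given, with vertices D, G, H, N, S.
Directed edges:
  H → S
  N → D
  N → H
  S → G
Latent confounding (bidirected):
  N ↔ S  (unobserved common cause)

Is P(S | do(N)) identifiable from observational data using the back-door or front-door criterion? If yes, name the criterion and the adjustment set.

desc(N)\{N}={D,G,H,S}; candidates ⊆ {—}.
N↔S: latent back-door arc(s) into N.
size 0: {}; under {} N still reaches {G,S} ∋ S.
N↔S cannot be blocked by any observed set — no back-door set.
{H}: (i) intercepts every directed N→S path; (ii) no back-door N→{H}; (iii) {N} blocks every back-door {H}→S. Front-door holds.
P(S|do(N)) = Σ_{H} P(H|N) Σ_{N'} P(S|H,N')P(N').

P(S|do(N)): frontdoor, adjust for {H}.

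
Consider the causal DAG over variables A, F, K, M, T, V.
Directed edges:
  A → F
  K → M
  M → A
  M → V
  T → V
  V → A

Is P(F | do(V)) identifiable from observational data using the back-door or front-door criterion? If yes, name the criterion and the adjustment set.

desc(V)\{V}={A,F}; candidates ⊆ {K,M,T}.
size 0: {}; under {} V still reaches {A,F,K,M,T} ∋ F.
{M}: V⊥F given {M} in G with V→· removed — back-door holds.
P(F|do(V)) = Σ_{M} P(F|V,M)·P(M).

P(F|do(V)): backdoor, adjust for {M}.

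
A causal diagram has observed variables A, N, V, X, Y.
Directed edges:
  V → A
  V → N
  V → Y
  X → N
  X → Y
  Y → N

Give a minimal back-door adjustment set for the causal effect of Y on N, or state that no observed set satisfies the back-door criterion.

Y→N: minimal back-door set {V, X}.

desc(Y)\{Y}={N}; candidates ⊆ {A,V,X}.
size 0: {}; under {} Y still reaches {A,N,V,X} ∋ N.
size 1: {A}, {V}, {X}; under {A} Y still reaches {N,V,X} ∋ N.
{V,X}: Y⊥N given {V,X} in G with Y→· removed — back-door holds.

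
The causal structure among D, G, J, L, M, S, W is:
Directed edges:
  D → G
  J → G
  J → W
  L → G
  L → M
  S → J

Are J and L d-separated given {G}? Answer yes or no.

Bayes-Ball from J | {G} reaches {D,L,M,S,W}.
L ∈ reach(J|{G}) ⇒ J ⊥̸ L | {G}.

No — J and L are d-connected given {G}.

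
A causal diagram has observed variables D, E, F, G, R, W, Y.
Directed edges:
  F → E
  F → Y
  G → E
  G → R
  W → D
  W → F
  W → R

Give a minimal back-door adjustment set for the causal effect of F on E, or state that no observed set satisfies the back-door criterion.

desc(F)\{F}={E,Y}; candidates ⊆ {D,G,R,W}.
∅: F⊥E given ∅ in G with F→· removed — back-door holds.

F→E: minimal back-door set ∅.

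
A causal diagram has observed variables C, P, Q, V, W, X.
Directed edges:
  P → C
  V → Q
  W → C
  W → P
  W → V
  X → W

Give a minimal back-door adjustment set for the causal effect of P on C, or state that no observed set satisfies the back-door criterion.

P→C: minimal back-door set {W}.

desc(P)\{P}={C}; candidates ⊆ {Q,V,W,X}.
size 0: {}; under {} P still reaches {C,Q,V,W,X} ∋ C.
{W}: P⊥C given {W} in G with P→· removed — back-door holds.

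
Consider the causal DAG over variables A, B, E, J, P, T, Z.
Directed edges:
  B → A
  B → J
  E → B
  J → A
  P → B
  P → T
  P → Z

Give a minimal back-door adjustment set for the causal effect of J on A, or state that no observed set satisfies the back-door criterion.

desc(J)\{J}={A}; candidates ⊆ {B,E,P,T,Z}.
size 0: {}; under {} J still reaches {A,B,E,P,T,Z} ∋ A.
{B}: J⊥A given {B} in G with J→· removed — back-door holds.

J→A: minimal back-door set {B}.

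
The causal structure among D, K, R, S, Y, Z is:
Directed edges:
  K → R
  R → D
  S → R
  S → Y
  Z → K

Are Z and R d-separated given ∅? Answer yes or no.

Bayes-Ball from Z | ∅ reaches {D,K,R}.
R ∈ reach(Z|∅) ⇒ Z ⊥̸ R | ∅.

No — Z and R are d-connected given ∅.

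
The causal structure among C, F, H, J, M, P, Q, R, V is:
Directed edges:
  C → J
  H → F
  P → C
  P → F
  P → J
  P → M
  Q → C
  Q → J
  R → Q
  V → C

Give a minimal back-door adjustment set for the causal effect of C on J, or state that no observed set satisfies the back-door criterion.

C→J: minimal back-door set {P, Q}.

desc(C)\{C}={J}; candidates ⊆ {F,H,M,P,Q,R,V}.
size 0: {}; under {} C still reaches {F,J,M,P,Q,R,V} ∋ J.
size 1: {F}, {H}, {M} …(+4); under {F} C still reaches {H,J,M,P,Q,R,V} ∋ J.
{P,Q}: C⊥J given {P,Q} in G with C→· removed — back-door holds.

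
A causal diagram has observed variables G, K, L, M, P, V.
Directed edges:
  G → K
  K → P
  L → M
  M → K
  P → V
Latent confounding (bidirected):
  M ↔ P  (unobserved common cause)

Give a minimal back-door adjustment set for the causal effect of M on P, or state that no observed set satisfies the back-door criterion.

M→P: no observed back-door set.

desc(M)\{M}={K,P,V}; candidates ⊆ {G,L}.
M↔P: latent back-door arc(s) into M.
size 0: {}; under {} M still reaches {L,P,V} ∋ P.
size 1: {G}, {L}; under {G} M still reaches {L,P,V} ∋ P.
size 2: {G,L}; under {G,L} M still reaches {P,V} ∋ P.
M↔P cannot be blocked by any observed set — no back-door set.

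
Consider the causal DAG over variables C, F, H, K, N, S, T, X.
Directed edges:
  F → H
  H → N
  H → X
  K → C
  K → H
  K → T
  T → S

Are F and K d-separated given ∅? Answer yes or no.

Yes — F ⊥ K | ∅.

Bayes-Ball from F | ∅ reaches {H,N,X}.
K ∉ reach(F|∅) ⇒ F ⊥ K | ∅.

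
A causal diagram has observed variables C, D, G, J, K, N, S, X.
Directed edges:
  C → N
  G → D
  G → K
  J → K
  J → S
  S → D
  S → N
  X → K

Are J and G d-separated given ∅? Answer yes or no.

Yes — J ⊥ G | ∅.

Bayes-Ball from J | ∅ reaches {D,K,N,S}.
G ∉ reach(J|∅) ⇒ J ⊥ G | ∅.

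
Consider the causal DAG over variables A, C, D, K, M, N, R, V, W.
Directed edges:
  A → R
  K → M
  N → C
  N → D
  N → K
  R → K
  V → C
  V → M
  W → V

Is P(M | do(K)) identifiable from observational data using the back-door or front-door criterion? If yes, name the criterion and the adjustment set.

P(M|do(K)): backdoor, adjust for ∅.

desc(K)\{K}={M}; candidates ⊆ {A,C,D,N,R,V,W}.
∅: K⊥M given ∅ in G with K→· removed — back-door holds.
P(M|do(K)) = P(M|K) — no adjustment needed.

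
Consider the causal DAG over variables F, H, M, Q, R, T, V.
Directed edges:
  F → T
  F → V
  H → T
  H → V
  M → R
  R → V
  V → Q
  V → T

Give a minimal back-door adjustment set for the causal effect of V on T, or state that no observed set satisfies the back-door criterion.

V→T: minimal back-door set {F, H}.

desc(V)\{V}={Q,T}; candidates ⊆ {F,H,M,R}.
size 0: {}; under {} V still reaches {F,H,M,R,T} ∋ T.
size 1: {F}, {H}, {M} …(+1); under {F} V still reaches {H,M,R,T} ∋ T.
{F,H}: V⊥T given {F,H} in G with V→· removed — back-door holds.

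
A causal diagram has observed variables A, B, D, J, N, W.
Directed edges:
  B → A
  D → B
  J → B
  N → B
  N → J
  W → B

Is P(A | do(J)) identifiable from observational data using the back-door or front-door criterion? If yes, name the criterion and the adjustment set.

P(A|do(J)): backdoor, adjust for {N}.

desc(J)\{J}={A,B}; candidates ⊆ {D,N,W}.
size 0: {}; under {} J still reaches {A,B,N} ∋ A.
{N}: J⊥A given {N} in G with J→· removed — back-door holds.
P(A|do(J)) = Σ_{N} P(A|J,N)·P(N).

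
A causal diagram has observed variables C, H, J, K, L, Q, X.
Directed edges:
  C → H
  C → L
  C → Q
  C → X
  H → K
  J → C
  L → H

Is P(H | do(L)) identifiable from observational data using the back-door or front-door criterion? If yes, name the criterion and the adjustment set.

desc(L)\{L}={H,K}; candidates ⊆ {C,J,Q,X}.
size 0: {}; under {} L still reaches {C,H,J,K,Q,X} ∋ H.
{C}: L⊥H given {C} in G with L→· removed — back-door holds.
P(H|do(L)) = Σ_{C} P(H|L,C)·P(C).

P(H|do(L)): backdoor, adjust for {C}.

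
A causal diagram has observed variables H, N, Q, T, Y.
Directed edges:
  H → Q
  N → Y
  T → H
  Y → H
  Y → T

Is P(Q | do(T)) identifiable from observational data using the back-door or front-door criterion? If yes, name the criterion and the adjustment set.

desc(T)\{T}={H,Q}; candidates ⊆ {N,Y}.
size 0: {}; under {} T still reaches {H,N,Q,Y} ∋ Q.
{Y}: T⊥Q given {Y} in G with T→· removed — back-door holds.
P(Q|do(T)) = Σ_{Y} P(Q|T,Y)·P(Y).

P(Q|do(T)): backdoor, adjust for {Y}.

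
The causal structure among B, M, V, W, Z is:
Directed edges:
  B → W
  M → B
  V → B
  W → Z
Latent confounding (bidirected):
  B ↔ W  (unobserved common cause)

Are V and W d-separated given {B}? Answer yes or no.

No — V and W are d-connected given {B}.

Bayes-Ball from V | {B} reaches {M,W,Z}.
W ∈ reach(V|{B}) ⇒ V ⊥̸ W | {B}.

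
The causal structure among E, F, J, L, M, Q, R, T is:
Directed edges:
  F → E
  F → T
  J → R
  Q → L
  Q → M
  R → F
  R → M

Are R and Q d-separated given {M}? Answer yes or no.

No — R and Q are d-connected given {M}.

Bayes-Ball from R | {M} reaches {E,F,J,L,Q,T}.
Q ∈ reach(R|{M}) ⇒ R ⊥̸ Q | {M}.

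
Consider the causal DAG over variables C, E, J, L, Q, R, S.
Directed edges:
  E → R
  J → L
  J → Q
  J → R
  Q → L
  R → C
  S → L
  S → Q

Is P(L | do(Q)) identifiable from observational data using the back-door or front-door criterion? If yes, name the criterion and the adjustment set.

desc(Q)\{Q}={L}; candidates ⊆ {C,E,J,R,S}.
size 0: {}; under {} Q still reaches {C,J,L,R,S} ∋ L.
size 1: {C}, {E}, {J} …(+2); under {C} Q still reaches {E,J,L,R,S} ∋ L.
{J,S}: Q⊥L given {J,S} in G with Q→· removed — back-door holds.
P(L|do(Q)) = Σ_{J,S} P(L|Q,J,S)·P(J,S).

P(L|do(Q)): backdoor, adjust for {J, S}.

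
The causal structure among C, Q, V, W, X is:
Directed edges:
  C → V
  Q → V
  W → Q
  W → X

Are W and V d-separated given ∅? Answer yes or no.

Bayes-Ball from W | ∅ reaches {Q,V,X}.
V ∈ reach(W|∅) ⇒ W ⊥̸ V | ∅.

No — W and V are d-connected given ∅.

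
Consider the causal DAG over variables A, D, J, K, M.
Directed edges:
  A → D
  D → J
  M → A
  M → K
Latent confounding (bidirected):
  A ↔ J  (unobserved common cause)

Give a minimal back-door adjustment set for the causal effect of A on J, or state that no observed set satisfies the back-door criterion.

A→J: no observed back-door set.

desc(A)\{A}={D,J}; candidates ⊆ {K,M}.
A↔J: latent back-door arc(s) into A.
size 0: {}; under {} A still reaches {J,K,M} ∋ J.
size 1: {K}, {M}; under {K} A still reaches {J,M} ∋ J.
size 2: {K,M}; under {K,M} A still reaches {J} ∋ J.
A↔J cannot be blocked by any observed set — no back-door set.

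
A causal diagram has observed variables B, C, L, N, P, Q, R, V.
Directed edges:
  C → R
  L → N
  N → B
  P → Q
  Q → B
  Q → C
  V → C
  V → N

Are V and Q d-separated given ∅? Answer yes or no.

Yes — V ⊥ Q | ∅.

Bayes-Ball from V | ∅ reaches {B,C,N,R}.
Q ∉ reach(V|∅) ⇒ V ⊥ Q | ∅.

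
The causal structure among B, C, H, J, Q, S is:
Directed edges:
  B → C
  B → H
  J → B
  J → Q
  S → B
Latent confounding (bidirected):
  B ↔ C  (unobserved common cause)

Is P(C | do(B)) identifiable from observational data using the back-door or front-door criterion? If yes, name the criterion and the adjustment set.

desc(B)\{B}={C,H}; candidates ⊆ {J,Q,S}.
B↔C: latent back-door arc(s) into B.
size 0: {}; under {} B still reaches {C,J,Q,S} ∋ C.
size 1: {J}, {Q}, {S}; under {J} B still reaches {C,S} ∋ C.
size 2: {J,Q}, {J,S}, {Q,S}; under {J,Q} B still reaches {C,S} ∋ C.
B↔C cannot be blocked by any observed set — no back-door set.
No mediator lies on a directed B→…→C path.
Neither criterion identifies P(C|do(B)) in this graph.

P(C|do(B)): not identifiable (no BD/FD set).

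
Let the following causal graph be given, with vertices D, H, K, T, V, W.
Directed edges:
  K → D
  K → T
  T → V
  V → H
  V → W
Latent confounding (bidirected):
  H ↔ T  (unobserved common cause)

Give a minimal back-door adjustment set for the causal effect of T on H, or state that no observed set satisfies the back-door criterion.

T→H: no observed back-door set.

desc(T)\{T}={H,V,W}; candidates ⊆ {D,K}.
T↔H: latent back-door arc(s) into T.
size 0: {}; under {} T still reaches {D,H,K} ∋ H.
size 1: {D}, {K}; under {D} T still reaches {H,K} ∋ H.
size 2: {D,K}; under {D,K} T still reaches {H} ∋ H.
T↔H cannot be blocked by any observed set — no back-door set.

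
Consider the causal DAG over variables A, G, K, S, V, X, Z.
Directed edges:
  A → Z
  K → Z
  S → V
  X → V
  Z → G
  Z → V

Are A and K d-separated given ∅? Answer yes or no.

Yes — A ⊥ K | ∅.

Bayes-Ball from A | ∅ reaches {G,V,Z}.
K ∉ reach(A|∅) ⇒ A ⊥ K | ∅.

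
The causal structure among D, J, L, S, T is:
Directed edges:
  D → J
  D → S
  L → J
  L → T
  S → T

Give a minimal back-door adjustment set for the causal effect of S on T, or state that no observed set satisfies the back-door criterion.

S→T: minimal back-door set ∅.

desc(S)\{S}={T}; candidates ⊆ {D,J,L}.
∅: S⊥T given ∅ in G with S→· removed — back-door holds.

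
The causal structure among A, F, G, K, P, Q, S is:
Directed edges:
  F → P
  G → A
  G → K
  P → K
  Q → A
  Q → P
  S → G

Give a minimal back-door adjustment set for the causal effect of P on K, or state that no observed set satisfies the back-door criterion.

P→K: minimal back-door set ∅.

desc(P)\{P}={K}; candidates ⊆ {A,F,G,Q,S}.
∅: P⊥K given ∅ in G with P→· removed — back-door holds.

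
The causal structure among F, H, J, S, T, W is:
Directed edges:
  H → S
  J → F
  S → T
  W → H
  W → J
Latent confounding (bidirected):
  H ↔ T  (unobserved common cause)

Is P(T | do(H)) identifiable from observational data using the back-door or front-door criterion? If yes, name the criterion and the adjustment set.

desc(H)\{H}={S,T}; candidates ⊆ {F,J,W}.
H↔T: latent back-door arc(s) into H.
size 0: {}; under {} H still reaches {F,J,T,W} ∋ T.
size 1: {F}, {J}, {W}; under {F} H still reaches {J,T,W} ∋ T.
size 2: {F,J}, {F,W}, {J,W}; under {F,J} H still reaches {T,W} ∋ T.
H↔T cannot be blocked by any observed set — no back-door set.
{S}: (i) intercepts every directed H→T path; (ii) no back-door H→{S}; (iii) {H} blocks every back-door {S}→T. Front-door holds.
P(T|do(H)) = Σ_{S} P(S|H) Σ_{H'} P(T|S,H')P(H').

P(T|do(H)): frontdoor, adjust for {S}.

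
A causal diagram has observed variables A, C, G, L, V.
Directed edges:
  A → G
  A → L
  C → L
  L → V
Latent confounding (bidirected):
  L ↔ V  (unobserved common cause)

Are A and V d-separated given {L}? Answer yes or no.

Bayes-Ball from A | {L} reaches {C,G,V}.
V ∈ reach(A|{L}) ⇒ A ⊥̸ V | {L}.

No — A and V are d-connected given {L}.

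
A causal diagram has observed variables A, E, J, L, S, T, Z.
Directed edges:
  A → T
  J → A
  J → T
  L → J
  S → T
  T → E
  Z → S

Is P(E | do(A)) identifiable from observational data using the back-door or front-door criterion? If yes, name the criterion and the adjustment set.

desc(A)\{A}={E,T}; candidates ⊆ {J,L,S,Z}.
size 0: {}; under {} A still reaches {E,J,L,T} ∋ E.
{J}: A⊥E given {J} in G with A→· removed — back-door holds.
P(E|do(A)) = Σ_{J} P(E|A,J)·P(J).

P(E|do(A)): backdoor, adjust for {J}.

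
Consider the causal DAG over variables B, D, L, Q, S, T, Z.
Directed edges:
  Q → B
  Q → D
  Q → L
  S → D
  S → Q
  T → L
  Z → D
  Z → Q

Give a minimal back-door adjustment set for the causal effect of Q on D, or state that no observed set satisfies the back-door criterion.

desc(Q)\{Q}={B,D,L}; candidates ⊆ {S,T,Z}.
size 0: {}; under {} Q still reaches {D,S,Z} ∋ D.
size 1: {S}, {T}, {Z}; under {S} Q still reaches {D,Z} ∋ D.
{S,Z}: Q⊥D given {S,Z} in G with Q→· removed — back-door holds.

Q→D: minimal back-door set {S, Z}.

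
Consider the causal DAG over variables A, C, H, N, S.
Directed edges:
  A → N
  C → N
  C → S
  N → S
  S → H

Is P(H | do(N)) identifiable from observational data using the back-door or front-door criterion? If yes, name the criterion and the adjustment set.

P(H|do(N)): backdoor, adjust for {C}.

desc(N)\{N}={H,S}; candidates ⊆ {A,C}.
size 0: {}; under {} N still reaches {A,C,H,S} ∋ H.
{C}: N⊥H given {C} in G with N→· removed — back-door holds.
P(H|do(N)) = Σ_{C} P(H|N,C)·P(C).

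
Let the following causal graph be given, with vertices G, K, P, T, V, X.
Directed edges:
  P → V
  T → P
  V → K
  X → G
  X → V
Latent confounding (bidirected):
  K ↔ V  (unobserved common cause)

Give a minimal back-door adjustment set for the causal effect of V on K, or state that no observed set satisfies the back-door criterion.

V→K: no observed back-door set.

desc(V)\{V}={K}; candidates ⊆ {G,P,T,X}.
V↔K: latent back-door arc(s) into V.
size 0: {}; under {} V still reaches {G,K,P,T,X} ∋ K.
size 1: {G}, {P}, {T} …(+1); under {G} V still reaches {K,P,T,X} ∋ K.
size 2: {G,P}, {G,T}, {G,X} …(+3); under {G,P} V still reaches {K,X} ∋ K.
V↔K cannot be blocked by any observed set — no back-door set.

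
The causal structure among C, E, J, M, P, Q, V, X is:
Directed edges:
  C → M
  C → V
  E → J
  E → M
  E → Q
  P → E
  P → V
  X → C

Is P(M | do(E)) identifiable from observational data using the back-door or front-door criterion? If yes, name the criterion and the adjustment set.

desc(E)\{E}={J,M,Q}; candidates ⊆ {C,P,V,X}.
∅: E⊥M given ∅ in G with E→· removed — back-door holds.
P(M|do(E)) = P(M|E) — no adjustment needed.

P(M|do(E)): backdoor, adjust for ∅.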